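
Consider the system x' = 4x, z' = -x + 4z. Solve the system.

x(t) = -K_2e^(4t), z(t) = K_1e^(4t) + K_2te^(4t) - 3K_2e^(4t)

Coefficient matrix A = [[4, 0], [-1, 4]].
Characteristic polynomial det(A - λI) = λ^2 - 8λ + 16 = 0.
Single eigenvalue λ = 4 with algebraic multiplicity 2.
Eigenvector v = (0,1); generalized eigenvector w with (A-λI)w=v is (-1,-3).
General solution: e^(4t)[K_1·v + K_2·(t·v + w)].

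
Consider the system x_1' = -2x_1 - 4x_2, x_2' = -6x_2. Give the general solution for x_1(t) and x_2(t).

Coefficient matrix A = [[-2, -4], [0, -6]].
Characteristic polynomial det(A - λI) = λ^2 + 8λ + 12 = 0.
Eigenvalues λ = -2, -6.
For λ=-2: (A-λI) row 1 is [0, -4], so an eigenvector is (-1, 0).
For λ=-6: (A-λI) row 1 is [4, -4], so an eigenvector is (1, 1).
General solution: c_1e^(-2t)(-1,0) + c_2e^(-6t)(1,1).

x_1(t) = -c_1e^(-2t) + c_2e^(-6t), x_2(t) = c_2e^(-6t)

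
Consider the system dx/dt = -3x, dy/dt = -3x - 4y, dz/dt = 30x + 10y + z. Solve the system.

Coefficient matrix A = [[-3, 0, 0], [-3, -4, 0], [30, 10, 1]].
det(A - λI) = 0 gives eigenvalues λ = 1, -4, -3.
For λ=1: eigenvector (0,0,1).
For λ=-4: eigenvector (0,1,-2).
For λ=-3: eigenvector (1,-3,0).
General solution: C_1e^(t)(0,0,1) + C_2e^(-4t)(0,1,-2) + C_3e^(-3t)(1,-3,0).

x(t) = C_3e^(-3t), y(t) = C_2e^(-4t) - 3C_3e^(-3t), z(t) = C_1e^(t) - 2C_2e^(-4t)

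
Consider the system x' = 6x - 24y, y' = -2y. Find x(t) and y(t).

x(t) = -3K_1e^(-2t) + K_2e^(6t), y(t) = -K_1e^(-2t)

Coefficient matrix A = [[6, -24], [0, -2]].
Characteristic polynomial det(A - λI) = λ^2 - 4λ - 12 = 0.
Eigenvalues λ = -2, 6.
For λ=-2: (A-λI) row 1 is [8, -24], so an eigenvector is (-3, -1).
For λ=6: (A-λI) row 1 is [0, -24], so an eigenvector is (1, 0).
General solution: K_1e^(-2t)(-3,-1) + K_2e^(6t)(1,0).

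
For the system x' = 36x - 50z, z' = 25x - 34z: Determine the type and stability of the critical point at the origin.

A = [[36,-50],[25,-34]]; det(A-λI) = λ^2 - 2λ + 26.
λ = 1 ± 5i: positive real part.

unstable spiral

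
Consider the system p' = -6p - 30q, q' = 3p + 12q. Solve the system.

p(t) = -3K_1e^(3t)sin(3t) + K_1e^(3t)cos(3t) + K_2e^(3t)sin(3t) + 3K_2e^(3t)cos(3t), q(t) = K_1e^(3t)sin(3t) - K_2e^(3t)cos(3t)

Coefficient matrix A = [[-6, -30], [3, 12]].
Characteristic polynomial det(A - λI) = λ^2 - 6λ + 18 = 0.
Eigenvalues λ = 3 ± 3i (complex conjugate pair).
For λ=3+3i: an eigenvector is (1,0) - i(-3,1) = (1 + 3i, 0 - i).
A real fundamental pair from Re and Im of e^((3+3i)t)v: X_1 = e^(3t)(cos(3t)·(1,0) + sin(3t)·(-3,1)), X_2 = e^(3t)(sin(3t)·(1,0) - cos(3t)·(-3,1)).
General solution: K_1X_1 + K_2X_2.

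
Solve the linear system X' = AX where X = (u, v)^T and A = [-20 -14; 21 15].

u(t) = 2c_1e^(t) + c_2e^(-6t), v(t) = -3c_1e^(t) - c_2e^(-6t)

Coefficient matrix A = [[-20, -14], [21, 15]].
Characteristic polynomial det(A - λI) = λ^2 + 5λ - 6 = 0.
Eigenvalues λ = 1, -6.
For λ=1: (A-λI) row 1 is [-21, -14], so an eigenvector is (2, -3).
For λ=-6: (A-λI) row 1 is [-14, -14], so an eigenvector is (1, -1).
General solution: c_1e^(t)(2,-3) + c_2e^(-6t)(1,-1).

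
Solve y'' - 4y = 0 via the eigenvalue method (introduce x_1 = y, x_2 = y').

Let x_1 = y, x_2 = y'. Then x_1' = x_2 and x_2' = 4x_1.
A = [[0,1],[4,0]]; det(A-λI) = λ^2 - 4.
Eigenvalues λ = 2, -2 with eigenvectors (1,2), (1,-2).

y(t) = K_1e^(2t) + K_2e^(-2t)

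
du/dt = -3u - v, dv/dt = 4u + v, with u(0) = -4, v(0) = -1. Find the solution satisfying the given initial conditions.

u(t) = 9te^(-t) - 4e^(-t), v(t) = -18te^(-t) - e^(-t)

Coefficient matrix A = [[-3, -1], [4, 1]].
Characteristic polynomial det(A - λI) = λ^2 + 2λ + 1 = 0.
Single eigenvalue λ = -1 with algebraic multiplicity 2.
Eigenvector v = (1,-2); generalized eigenvector w with (A-λI)w=v is (0,-1).
General solution: e^(-t)[c_1·v + c_2·(t·v + w)].
Applying u(0)=-4, v(0)=-1 gives c_1=-4, c_2=9.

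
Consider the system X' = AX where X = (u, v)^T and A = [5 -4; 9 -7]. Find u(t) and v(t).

Coefficient matrix A = [[5, -4], [9, -7]].
Characteristic polynomial det(A - λI) = λ^2 + 2λ + 1 = 0.
Single eigenvalue λ = -1 with algebraic multiplicity 2.
Eigenvector v = (2,3); generalized eigenvector w with (A-λI)w=v is (1,1).
General solution: e^(-t)[C_1·v + C_2·(t·v + w)].

u(t) = 2C_1e^(-t) + 2C_2te^(-t) + C_2e^(-t), v(t) = 3C_1e^(-t) + 3C_2te^(-t) + C_2e^(-t)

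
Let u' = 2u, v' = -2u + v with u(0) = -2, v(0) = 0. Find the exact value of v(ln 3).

24

A = [[2,0],[-2,1]]; eigenvalues λ = 1, 2.
Eigenvectors: (0,1) for λ=1, (1,-2) for λ=2.
From the initial condition, c_1 = -4, c_2 = -2.
v(ln 3) = (-4)(3^1)(1) + (-2)(3^2)(-2) = 24.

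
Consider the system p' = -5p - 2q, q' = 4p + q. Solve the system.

Coefficient matrix A = [[-5, -2], [4, 1]].
Characteristic polynomial det(A - λI) = λ^2 + 4λ + 3 = 0.
Eigenvalues λ = -3, -1.
For λ=-3: (A-λI) row 1 is [-2, -2], so an eigenvector is (-1, 1).
For λ=-1: (A-λI) row 1 is [-4, -2], so an eigenvector is (1, -2).
General solution: C_1e^(-3t)(-1,1) + C_2e^(-t)(1,-2).

p(t) = -C_1e^(-3t) + C_2e^(-t), q(t) = C_1e^(-3t) - 2C_2e^(-t)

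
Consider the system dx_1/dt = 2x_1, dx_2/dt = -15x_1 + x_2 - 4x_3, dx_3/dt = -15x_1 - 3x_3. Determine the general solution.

Coefficient matrix A = [[2, 0, 0], [-15, 1, -4], [-15, 0, -3]].
det(A - λI) = 0 gives eigenvalues λ = 2, 1, -3.
For λ=2: eigenvector (1,-3,-3).
For λ=1: eigenvector (0,1,0).
For λ=-3: eigenvector (0,1,1).
General solution: c_1e^(2t)(1,-3,-3) + c_2e^(t)(0,1,0) + c_3e^(-3t)(0,1,1).

x_1(t) = c_1e^(2t), x_2(t) = -3c_1e^(2t) + c_2e^(t) + c_3e^(-3t), x_3(t) = -3c_1e^(2t) + c_3e^(-3t)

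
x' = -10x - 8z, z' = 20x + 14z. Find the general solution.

Coefficient matrix A = [[-10, -8], [20, 14]].
Characteristic polynomial det(A - λI) = λ^2 - 4λ + 20 = 0.
Eigenvalues λ = 2 ± 4i (complex conjugate pair).
For λ=2+4i: an eigenvector is (1,-2) - i(1,-1) = (1 - i, -2 + i).
A real fundamental pair from Re and Im of e^((2+4i)t)v: X_1 = e^(2t)(cos(4t)·(1,-2) + sin(4t)·(1,-1)), X_2 = e^(2t)(sin(4t)·(1,-2) - cos(4t)·(1,-1)).
General solution: C_1X_1 + C_2X_2.

x(t) = C_1e^(2t)sin(4t) + C_1e^(2t)cos(4t) + C_2e^(2t)sin(4t) - C_2e^(2t)cos(4t), z(t) = -C_1e^(2t)sin(4t) - 2C_1e^(2t)cos(4t) - 2C_2e^(2t)sin(4t) + C_2e^(2t)cos(4t)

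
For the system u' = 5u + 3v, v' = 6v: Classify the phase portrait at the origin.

A = [[5,3],[0,6]]; det(A-λI) = λ^2 - 11λ + 30.
λ = 6, 5: both positive.

unstable node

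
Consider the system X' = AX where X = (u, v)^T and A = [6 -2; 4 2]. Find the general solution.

Coefficient matrix A = [[6, -2], [4, 2]].
Characteristic polynomial det(A - λI) = λ^2 - 8λ + 20 = 0.
Eigenvalues λ = 4 ± 2i (complex conjugate pair).
For λ=4+2i: an eigenvector is (0,-1) - i(1,1) = (0 - i, -1 - i).
A real fundamental pair from Re and Im of e^((4+2i)t)v: X_1 = e^(4t)(cos(2t)·(0,-1) + sin(2t)·(1,1)), X_2 = e^(4t)(sin(2t)·(0,-1) - cos(2t)·(1,1)).
General solution: C_1X_1 + C_2X_2.

u(t) = C_1e^(4t)sin(2t) - C_2e^(4t)cos(2t), v(t) = C_1e^(4t)sin(2t) - C_1e^(4t)cos(2t) - C_2e^(4t)sin(2t) - C_2e^(4t)cos(2t)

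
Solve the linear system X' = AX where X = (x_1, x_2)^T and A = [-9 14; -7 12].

x_1(t) = K_1e^(5t) - 2K_2e^(-2t), x_2(t) = K_1e^(5t) - K_2e^(-2t)

Coefficient matrix A = [[-9, 14], [-7, 12]].
Characteristic polynomial det(A - λI) = λ^2 - 3λ - 10 = 0.
Eigenvalues λ = 5, -2.
For λ=5: (A-λI) row 1 is [-14, 14], so an eigenvector is (1, 1).
For λ=-2: (A-λI) row 1 is [-7, 14], so an eigenvector is (-2, -1).
General solution: K_1e^(5t)(1,1) + K_2e^(-2t)(-2,-1).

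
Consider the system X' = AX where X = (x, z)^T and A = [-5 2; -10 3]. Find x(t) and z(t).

x(t) = -c_1e^(-t)sin(2t) + c_2e^(-t)cos(2t), z(t) = -2c_1e^(-t)sin(2t) - c_1e^(-t)cos(2t) - c_2e^(-t)sin(2t) + 2c_2e^(-t)cos(2t)

Coefficient matrix A = [[-5, 2], [-10, 3]].
Characteristic polynomial det(A - λI) = λ^2 + 2λ + 5 = 0.
Eigenvalues λ = -1 ± 2i (complex conjugate pair).
For λ=-1+2i: an eigenvector is (0,-1) - i(-1,-2) = (0 + i, -1 + 2i).
A real fundamental pair from Re and Im of e^((-1+2i)t)v: X_1 = e^(-t)(cos(2t)·(0,-1) + sin(2t)·(-1,-2)), X_2 = e^(-t)(sin(2t)·(0,-1) - cos(2t)·(-1,-2)).
General solution: c_1X_1 + c_2X_2.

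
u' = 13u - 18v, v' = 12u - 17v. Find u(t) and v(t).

u(t) = C_1e^(-5t) + 3C_2e^(t), v(t) = C_1e^(-5t) + 2C_2e^(t)

Coefficient matrix A = [[13, -18], [12, -17]].
Characteristic polynomial det(A - λI) = λ^2 + 4λ - 5 = 0.
Eigenvalues λ = -5, 1.
For λ=-5: (A-λI) row 1 is [18, -18], so an eigenvector is (1, 1).
For λ=1: (A-λI) row 1 is [12, -18], so an eigenvector is (3, 2).
General solution: C_1e^(-5t)(1,1) + C_2e^(t)(3,2).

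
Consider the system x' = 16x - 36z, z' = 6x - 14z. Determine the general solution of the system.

Coefficient matrix A = [[16, -36], [6, -14]].
Characteristic polynomial det(A - λI) = λ^2 - 2λ - 8 = 0.
Eigenvalues λ = -2, 4.
For λ=-2: (A-λI) row 1 is [18, -36], so an eigenvector is (2, 1).
For λ=4: (A-λI) row 1 is [12, -36], so an eigenvector is (-3, -1).
General solution: c_1e^(-2t)(2,1) + c_2e^(4t)(-3,-1).

x(t) = 2c_1e^(-2t) - 3c_2e^(4t), z(t) = c_1e^(-2t) - c_2e^(4t)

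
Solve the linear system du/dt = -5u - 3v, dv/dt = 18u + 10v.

u(t) = c_1e^(t) - c_2e^(4t), v(t) = -2c_1e^(t) + 3c_2e^(4t)

Coefficient matrix A = [[-5, -3], [18, 10]].
Characteristic polynomial det(A - λI) = λ^2 - 5λ + 4 = 0.
Eigenvalues λ = 1, 4.
For λ=1: (A-λI) row 1 is [-6, -3], so an eigenvector is (1, -2).
For λ=4: (A-λI) row 1 is [-9, -3], so an eigenvector is (-1, 3).
General solution: c_1e^(t)(1,-2) + c_2e^(4t)(-1,3).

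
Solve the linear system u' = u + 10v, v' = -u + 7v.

u(t) = 3c_1e^(4t)sin(t) - c_1e^(4t)cos(t) - c_2e^(4t)sin(t) - 3c_2e^(4t)cos(t), v(t) = c_1e^(4t)sin(t) - c_2e^(4t)cos(t)

Coefficient matrix A = [[1, 10], [-1, 7]].
Characteristic polynomial det(A - λI) = λ^2 - 8λ + 17 = 0.
Eigenvalues λ = 4 ± i (complex conjugate pair).
For λ=4+i: an eigenvector is (-1,0) - i(3,1) = (-1 - 3i, 0 - i).
A real fundamental pair from Re and Im of e^((4+i)t)v: X_1 = e^(4t)(cos(t)·(-1,0) + sin(t)·(3,1)), X_2 = e^(4t)(sin(t)·(-1,0) - cos(t)·(3,1)).
General solution: c_1X_1 + c_2X_2.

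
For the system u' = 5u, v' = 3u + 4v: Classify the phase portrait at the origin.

A = [[5,0],[3,4]]; det(A-λI) = λ^2 - 9λ + 20.
λ = 4, 5: both positive.

unstable node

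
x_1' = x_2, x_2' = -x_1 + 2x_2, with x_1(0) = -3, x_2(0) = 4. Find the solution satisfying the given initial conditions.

Coefficient matrix A = [[0, 1], [-1, 2]].
Characteristic polynomial det(A - λI) = λ^2 - 2λ + 1 = 0.
Single eigenvalue λ = 1 with algebraic multiplicity 2.
Eigenvector v = (1,1); generalized eigenvector w with (A-λI)w=v is (-3,-2).
General solution: e^(t)[c_1·v + c_2·(t·v + w)].
Applying x_1(0)=-3, x_2(0)=4 gives c_1=18, c_2=7.

x_1(t) = 7te^(t) - 3e^(t), x_2(t) = 7te^(t) + 4e^(t)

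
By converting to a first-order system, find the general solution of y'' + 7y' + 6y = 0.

y(t) = C_1e^(-6t) + C_2e^(-t)

Let x_1 = y, x_2 = y'. Then x_1' = x_2 and x_2' = -6x_1 - 7x_2.
A = [[0,1],[-6,-7]]; det(A-λI) = λ^2 + 7λ + 6.
Eigenvalues λ = -6, -1 with eigenvectors (1,-6), (1,-1).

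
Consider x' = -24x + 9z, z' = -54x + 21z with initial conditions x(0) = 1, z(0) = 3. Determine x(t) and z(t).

x(t) = e^(3t), z(t) = 3e^(3t)

Coefficient matrix A = [[-24, 9], [-54, 21]].
Characteristic polynomial det(A - λI) = λ^2 + 3λ - 18 = 0.
Eigenvalues λ = 3, -6.
For λ=3: (A-λI) row 1 is [-27, 9], so an eigenvector is (-1, -3).
For λ=-6: (A-λI) row 1 is [-18, 9], so an eigenvector is (-1, -2).
General solution: C_1e^(3t)(-1,-3) + C_2e^(-6t)(-1,-2).
Applying x(0)=1, z(0)=3 gives C_1=-1, C_2=0.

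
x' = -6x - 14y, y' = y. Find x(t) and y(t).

x(t) = -2c_1e^(t) - c_2e^(-6t), y(t) = c_1e^(t)

Coefficient matrix A = [[-6, -14], [0, 1]].
Characteristic polynomial det(A - λI) = λ^2 + 5λ - 6 = 0.
Eigenvalues λ = 1, -6.
For λ=1: (A-λI) row 1 is [-7, -14], so an eigenvector is (-2, 1).
For λ=-6: (A-λI) row 1 is [0, -14], so an eigenvector is (-1, 0).
General solution: c_1e^(t)(-2,1) + c_2e^(-6t)(-1,0).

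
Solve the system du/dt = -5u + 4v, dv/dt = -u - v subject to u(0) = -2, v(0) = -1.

u(t) = -2e^(-3t), v(t) = -e^(-3t)

Coefficient matrix A = [[-5, 4], [-1, -1]].
Characteristic polynomial det(A - λI) = λ^2 + 6λ + 9 = 0.
Single eigenvalue λ = -3 with algebraic multiplicity 2.
Eigenvector v = (-2,-1); generalized eigenvector w with (A-λI)w=v is (3,1).
General solution: e^(-3t)[C_1·v + C_2·(t·v + w)].
Applying u(0)=-2, v(0)=-1 gives C_1=1, C_2=0.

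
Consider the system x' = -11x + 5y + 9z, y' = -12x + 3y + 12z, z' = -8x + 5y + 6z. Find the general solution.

Coefficient matrix A = [[-11, 5, 9], [-12, 3, 12], [-8, 5, 6]].
det(A - λI) = 0 gives eigenvalues λ = -2, -3, 3.
For λ=-2: eigenvector (1,0,1).
For λ=-3: eigenvector (1,-2,2).
For λ=3: eigenvector (1,1,1).
General solution: c_1e^(-2t)(1,0,1) + c_2e^(-3t)(1,-2,2) + c_3e^(3t)(1,1,1).

x(t) = c_1e^(-2t) + c_2e^(-3t) + c_3e^(3t), y(t) = -2c_2e^(-3t) + c_3e^(3t), z(t) = c_1e^(-2t) + 2c_2e^(-3t) + c_3e^(3t)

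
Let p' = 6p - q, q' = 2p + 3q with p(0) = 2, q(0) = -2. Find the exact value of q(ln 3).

810

A = [[6,-1],[2,3]]; eigenvalues λ = 4, 5.
Eigenvectors: (-1,-2) for λ=4, (1,1) for λ=5.
From the initial condition, c_1 = 4, c_2 = 6.
q(ln 3) = (4)(3^4)(-2) + (6)(3^5)(1) = 810.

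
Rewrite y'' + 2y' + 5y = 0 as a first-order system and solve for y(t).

Let x_1 = y, x_2 = y'. Then x_1' = x_2 and x_2' = -5x_1 - 2x_2.
A = [[0,1],[-5,-2]]; det(A-λI) = λ^2 + 2λ + 5.
Eigenvalues λ = -1 ± 2i.

y(t) = K_1e^(-t)cos(2t) + K_2e^(-t)sin(2t)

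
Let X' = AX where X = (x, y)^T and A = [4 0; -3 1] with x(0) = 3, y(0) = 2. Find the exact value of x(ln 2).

48

A = [[4,0],[-3,1]]; eigenvalues λ = 1, 4.
Eigenvectors: (0,1) for λ=1, (1,-1) for λ=4.
From the initial condition, c_1 = 5, c_2 = 3.
x(ln 2) = (5)(2^1)(0) + (3)(2^4)(1) = 48.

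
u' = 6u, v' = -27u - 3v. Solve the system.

Coefficient matrix A = [[6, 0], [-27, -3]].
Characteristic polynomial det(A - λI) = λ^2 - 3λ - 18 = 0.
Eigenvalues λ = 6, -3.
For λ=6: (A-λI) row 2 is [-27, -9], so an eigenvector is (-1, 3).
For λ=-3: (A-λI) row 1 is [9, 0], so an eigenvector is (0, 1).
General solution: K_1e^(6t)(-1,3) + K_2e^(-3t)(0,1).

u(t) = -K_1e^(6t), v(t) = 3K_1e^(6t) + K_2e^(-3t)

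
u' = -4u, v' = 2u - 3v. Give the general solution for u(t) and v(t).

Coefficient matrix A = [[-4, 0], [2, -3]].
Characteristic polynomial det(A - λI) = λ^2 + 7λ + 12 = 0.
Eigenvalues λ = -4, -3.
For λ=-4: (A-λI) row 2 is [2, 1], so an eigenvector is (1, -2).
For λ=-3: (A-λI) row 1 is [-1, 0], so an eigenvector is (0, 1).
General solution: C_1e^(-4t)(1,-2) + C_2e^(-3t)(0,1).

u(t) = C_1e^(-4t), v(t) = -2C_1e^(-4t) + C_2e^(-3t)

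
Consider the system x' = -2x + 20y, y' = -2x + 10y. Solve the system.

x(t) = -3K_1e^(4t)sin(2t) + K_1e^(4t)cos(2t) + K_2e^(4t)sin(2t) + 3K_2e^(4t)cos(2t), y(t) = -K_1e^(4t)sin(2t) + K_2e^(4t)cos(2t)

Coefficient matrix A = [[-2, 20], [-2, 10]].
Characteristic polynomial det(A - λI) = λ^2 - 8λ + 20 = 0.
Eigenvalues λ = 4 ± 2i (complex conjugate pair).
For λ=4+2i: an eigenvector is (1,0) - i(-3,-1) = (1 + 3i, 0 + i).
A real fundamental pair from Re and Im of e^((4+2i)t)v: X_1 = e^(4t)(cos(2t)·(1,0) + sin(2t)·(-3,-1)), X_2 = e^(4t)(sin(2t)·(1,0) - cos(2t)·(-3,-1)).
General solution: K_1X_1 + K_2X_2.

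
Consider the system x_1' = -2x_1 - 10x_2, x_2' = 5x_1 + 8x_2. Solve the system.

Coefficient matrix A = [[-2, -10], [5, 8]].
Characteristic polynomial det(A - λI) = λ^2 - 6λ + 34 = 0.
Eigenvalues λ = 3 ± 5i (complex conjugate pair).
For λ=3+5i: an eigenvector is (1,0) - i(-1,1) = (1 + i, 0 - i).
A real fundamental pair from Re and Im of e^((3+5i)t)v: X_1 = e^(3t)(cos(5t)·(1,0) + sin(5t)·(-1,1)), X_2 = e^(3t)(sin(5t)·(1,0) - cos(5t)·(-1,1)).
General solution: K_1X_1 + K_2X_2.

x_1(t) = -K_1e^(3t)sin(5t) + K_1e^(3t)cos(5t) + K_2e^(3t)sin(5t) + K_2e^(3t)cos(5t), x_2(t) = K_1e^(3t)sin(5t) - K_2e^(3t)cos(5t)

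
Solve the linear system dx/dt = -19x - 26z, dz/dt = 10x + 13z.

x(t) = -2K_1e^(-3t)sin(2t) - 3K_1e^(-3t)cos(2t) - 3K_2e^(-3t)sin(2t) + 2K_2e^(-3t)cos(2t), z(t) = K_1e^(-3t)sin(2t) + 2K_1e^(-3t)cos(2t) + 2K_2e^(-3t)sin(2t) - K_2e^(-3t)cos(2t)

Coefficient matrix A = [[-19, -26], [10, 13]].
Characteristic polynomial det(A - λI) = λ^2 + 6λ + 13 = 0.
Eigenvalues λ = -3 ± 2i (complex conjugate pair).
For λ=-3+2i: an eigenvector is (-3,2) - i(-2,1) = (-3 + 2i, 2 - i).
A real fundamental pair from Re and Im of e^((-3+2i)t)v: X_1 = e^(-3t)(cos(2t)·(-3,2) + sin(2t)·(-2,1)), X_2 = e^(-3t)(sin(2t)·(-3,2) - cos(2t)·(-2,1)).
General solution: K_1X_1 + K_2X_2.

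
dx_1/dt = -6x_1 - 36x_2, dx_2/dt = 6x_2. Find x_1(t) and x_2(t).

x_1(t) = -K_1e^(-6t) + 3K_2e^(6t), x_2(t) = -K_2e^(6t)

Coefficient matrix A = [[-6, -36], [0, 6]].
Characteristic polynomial det(A - λI) = λ^2 - 36 = 0.
Eigenvalues λ = -6, 6.
For λ=-6: (A-λI) row 1 is [0, -36], so an eigenvector is (-1, 0).
For λ=6: (A-λI) row 1 is [-12, -36], so an eigenvector is (3, -1).
General solution: K_1e^(-6t)(-1,0) + K_2e^(6t)(3,-1).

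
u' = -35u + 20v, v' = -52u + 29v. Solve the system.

u(t) = -2c_1e^(-3t)sin(4t) - c_1e^(-3t)cos(4t) - c_2e^(-3t)sin(4t) + 2c_2e^(-3t)cos(4t), v(t) = -3c_1e^(-3t)sin(4t) - 2c_1e^(-3t)cos(4t) - 2c_2e^(-3t)sin(4t) + 3c_2e^(-3t)cos(4t)

Coefficient matrix A = [[-35, 20], [-52, 29]].
Characteristic polynomial det(A - λI) = λ^2 + 6λ + 25 = 0.
Eigenvalues λ = -3 ± 4i (complex conjugate pair).
For λ=-3+4i: an eigenvector is (-1,-2) - i(-2,-3) = (-1 + 2i, -2 + 3i).
A real fundamental pair from Re and Im of e^((-3+4i)t)v: X_1 = e^(-3t)(cos(4t)·(-1,-2) + sin(4t)·(-2,-3)), X_2 = e^(-3t)(sin(4t)·(-1,-2) - cos(4t)·(-2,-3)).
General solution: c_1X_1 + c_2X_2.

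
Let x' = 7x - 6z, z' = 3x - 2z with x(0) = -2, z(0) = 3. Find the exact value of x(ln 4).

A = [[7,-6],[3,-2]]; eigenvalues λ = 4, 1.
Eigenvectors: (-2,-1) for λ=4, (-1,-1) for λ=1.
From the initial condition, c_1 = 5, c_2 = -8.
x(ln 4) = (5)(4^4)(-2) + (-8)(4^1)(-1) = -2528.

-2528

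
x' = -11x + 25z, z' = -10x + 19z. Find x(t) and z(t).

x(t) = C_1e^(4t)sin(5t) - 2C_1e^(4t)cos(5t) - 2C_2e^(4t)sin(5t) - C_2e^(4t)cos(5t), z(t) = C_1e^(4t)sin(5t) - C_1e^(4t)cos(5t) - C_2e^(4t)sin(5t) - C_2e^(4t)cos(5t)

Coefficient matrix A = [[-11, 25], [-10, 19]].
Characteristic polynomial det(A - λI) = λ^2 - 8λ + 41 = 0.
Eigenvalues λ = 4 ± 5i (complex conjugate pair).
For λ=4+5i: an eigenvector is (-2,-1) - i(1,1) = (-2 - i, -1 - i).
A real fundamental pair from Re and Im of e^((4+5i)t)v: X_1 = e^(4t)(cos(5t)·(-2,-1) + sin(5t)·(1,1)), X_2 = e^(4t)(sin(5t)·(-2,-1) - cos(5t)·(1,1)).
General solution: C_1X_1 + C_2X_2.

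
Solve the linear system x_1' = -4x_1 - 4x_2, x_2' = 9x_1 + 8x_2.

Coefficient matrix A = [[-4, -4], [9, 8]].
Characteristic polynomial det(A - λI) = λ^2 - 4λ + 4 = 0.
Single eigenvalue λ = 2 with algebraic multiplicity 2.
Eigenvector v = (-2,3); generalized eigenvector w with (A-λI)w=v is (-1,2).
General solution: e^(2t)[c_1·v + c_2·(t·v + w)].

x_1(t) = -2c_1e^(2t) - 2c_2te^(2t) - c_2e^(2t), x_2(t) = 3c_1e^(2t) + 3c_2te^(2t) + 2c_2e^(2t)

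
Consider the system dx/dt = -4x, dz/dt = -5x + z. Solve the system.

Coefficient matrix A = [[-4, 0], [-5, 1]].
Characteristic polynomial det(A - λI) = λ^2 + 3λ - 4 = 0.
Eigenvalues λ = 1, -4.
For λ=1: (A-λI) row 1 is [-5, 0], so an eigenvector is (0, -1).
For λ=-4: (A-λI) row 2 is [-5, 5], so an eigenvector is (1, 1).
General solution: c_1e^(t)(0,-1) + c_2e^(-4t)(1,1).

x(t) = c_2e^(-4t), z(t) = -c_1e^(t) + c_2e^(-4t)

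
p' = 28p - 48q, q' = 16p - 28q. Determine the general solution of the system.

Coefficient matrix A = [[28, -48], [16, -28]].
Characteristic polynomial det(A - λI) = λ^2 - 16 = 0.
Eigenvalues λ = -4, 4.
For λ=-4: (A-λI) row 1 is [32, -48], so an eigenvector is (3, 2).
For λ=4: (A-λI) row 1 is [24, -48], so an eigenvector is (2, 1).
General solution: C_1e^(-4t)(3,2) + C_2e^(4t)(2,1).

p(t) = 3C_1e^(-4t) + 2C_2e^(4t), q(t) = 2C_1e^(-4t) + C_2e^(4t)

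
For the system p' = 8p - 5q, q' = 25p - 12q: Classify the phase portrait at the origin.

A = [[8,-5],[25,-12]]; det(A-λI) = λ^2 + 4λ + 29.
λ = -2 ± 5i: negative real part.

stable spiral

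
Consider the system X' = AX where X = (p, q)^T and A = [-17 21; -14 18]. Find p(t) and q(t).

p(t) = 3K_1e^(-3t) - K_2e^(4t), q(t) = 2K_1e^(-3t) - K_2e^(4t)

Coefficient matrix A = [[-17, 21], [-14, 18]].
Characteristic polynomial det(A - λI) = λ^2 - λ - 12 = 0.
Eigenvalues λ = -3, 4.
For λ=-3: (A-λI) row 1 is [-14, 21], so an eigenvector is (3, 2).
For λ=4: (A-λI) row 1 is [-21, 21], so an eigenvector is (-1, -1).
General solution: K_1e^(-3t)(3,2) + K_2e^(4t)(-1,-1).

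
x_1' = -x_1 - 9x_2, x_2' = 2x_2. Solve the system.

x_1(t) = 3C_1e^(2t) + C_2e^(-t), x_2(t) = -C_1e^(2t)

Coefficient matrix A = [[-1, -9], [0, 2]].
Characteristic polynomial det(A - λI) = λ^2 - λ - 2 = 0.
Eigenvalues λ = 2, -1.
For λ=2: (A-λI) row 1 is [-3, -9], so an eigenvector is (3, -1).
For λ=-1: (A-λI) row 1 is [0, -9], so an eigenvector is (1, 0).
General solution: C_1e^(2t)(3,-1) + C_2e^(-t)(1,0).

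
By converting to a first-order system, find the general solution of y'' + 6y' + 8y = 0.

y(t) = K_1e^(-2t) + K_2e^(-4t)

Let x_1 = y, x_2 = y'. Then x_1' = x_2 and x_2' = -8x_1 - 6x_2.
A = [[0,1],[-8,-6]]; det(A-λI) = λ^2 + 6λ + 8.
Eigenvalues λ = -2, -4 with eigenvectors (1,-2), (1,-4).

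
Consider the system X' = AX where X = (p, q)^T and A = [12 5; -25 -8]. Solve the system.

Coefficient matrix A = [[12, 5], [-25, -8]].
Characteristic polynomial det(A - λI) = λ^2 - 4λ + 29 = 0.
Eigenvalues λ = 2 ± 5i (complex conjugate pair).
For λ=2+5i: an eigenvector is (0,1) - i(1,-2) = (0 - i, 1 + 2i).
A real fundamental pair from Re and Im of e^((2+5i)t)v: X_1 = e^(2t)(cos(5t)·(0,1) + sin(5t)·(1,-2)), X_2 = e^(2t)(sin(5t)·(0,1) - cos(5t)·(1,-2)).
General solution: C_1X_1 + C_2X_2.

p(t) = C_1e^(2t)sin(5t) - C_2e^(2t)cos(5t), q(t) = -2C_1e^(2t)sin(5t) + C_1e^(2t)cos(5t) + C_2e^(2t)sin(5t) + 2C_2e^(2t)cos(5t)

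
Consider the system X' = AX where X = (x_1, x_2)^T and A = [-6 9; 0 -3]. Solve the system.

Coefficient matrix A = [[-6, 9], [0, -3]].
Characteristic polynomial det(A - λI) = λ^2 + 9λ + 18 = 0.
Eigenvalues λ = -3, -6.
For λ=-3: (A-λI) row 1 is [-3, 9], so an eigenvector is (-3, -1).
For λ=-6: (A-λI) row 1 is [0, 9], so an eigenvector is (1, 0).
General solution: C_1e^(-3t)(-3,-1) + C_2e^(-6t)(1,0).

x_1(t) = -3C_1e^(-3t) + C_2e^(-6t), x_2(t) = -C_1e^(-3t)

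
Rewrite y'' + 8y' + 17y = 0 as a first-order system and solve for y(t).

Let x_1 = y, x_2 = y'. Then x_1' = x_2 and x_2' = -17x_1 - 8x_2.
A = [[0,1],[-17,-8]]; det(A-λI) = λ^2 + 8λ + 17.
Eigenvalues λ = -4 ± i.

y(t) = C_1e^(-4t)cos(t) + C_2e^(-4t)sin(t)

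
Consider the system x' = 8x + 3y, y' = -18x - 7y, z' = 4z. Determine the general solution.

Coefficient matrix A = [[8, 3, 0], [-18, -7, 0], [0, 0, 4]].
det(A - λI) = 0 gives eigenvalues λ = 4, -1, 2.
For λ=4: eigenvector (0,0,1).
For λ=-1: eigenvector (-1,3,0).
For λ=2: eigenvector (1,-2,0).
General solution: c_1e^(4t)(0,0,1) + c_2e^(-t)(-1,3,0) + c_3e^(2t)(1,-2,0).

x(t) = -c_2e^(-t) + c_3e^(2t), y(t) = 3c_2e^(-t) - 2c_3e^(2t), z(t) = c_1e^(4t)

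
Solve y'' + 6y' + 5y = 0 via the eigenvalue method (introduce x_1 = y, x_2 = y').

Let x_1 = y, x_2 = y'. Then x_1' = x_2 and x_2' = -5x_1 - 6x_2.
A = [[0,1],[-5,-6]]; det(A-λI) = λ^2 + 6λ + 5.
Eigenvalues λ = -1, -5 with eigenvectors (1,-1), (1,-5).

y(t) = K_1e^(-t) + K_2e^(-5t)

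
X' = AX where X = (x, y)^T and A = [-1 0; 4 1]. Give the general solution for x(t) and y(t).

Coefficient matrix A = [[-1, 0], [4, 1]].
Characteristic polynomial det(A - λI) = λ^2 - 1 = 0.
Eigenvalues λ = -1, 1.
For λ=-1: (A-λI) row 2 is [4, 2], so an eigenvector is (-1, 2).
For λ=1: (A-λI) row 1 is [-2, 0], so an eigenvector is (0, 1).
General solution: C_1e^(-t)(-1,2) + C_2e^(t)(0,1).

x(t) = -C_1e^(-t), y(t) = 2C_1e^(-t) + C_2e^(t)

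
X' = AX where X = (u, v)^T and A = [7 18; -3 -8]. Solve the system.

Coefficient matrix A = [[7, 18], [-3, -8]].
Characteristic polynomial det(A - λI) = λ^2 + λ - 2 = 0.
Eigenvalues λ = -2, 1.
For λ=-2: (A-λI) row 1 is [9, 18], so an eigenvector is (2, -1).
For λ=1: (A-λI) row 1 is [6, 18], so an eigenvector is (-3, 1).
General solution: C_1e^(-2t)(2,-1) + C_2e^(t)(-3,1).

u(t) = 2C_1e^(-2t) - 3C_2e^(t), v(t) = -C_1e^(-2t) + C_2e^(t)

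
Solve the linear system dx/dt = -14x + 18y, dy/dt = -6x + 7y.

Coefficient matrix A = [[-14, 18], [-6, 7]].
Characteristic polynomial det(A - λI) = λ^2 + 7λ + 10 = 0.
Eigenvalues λ = -5, -2.
For λ=-5: (A-λI) row 1 is [-9, 18], so an eigenvector is (-2, -1).
For λ=-2: (A-λI) row 1 is [-12, 18], so an eigenvector is (3, 2).
General solution: K_1e^(-5t)(-2,-1) + K_2e^(-2t)(3,2).

x(t) = -2K_1e^(-5t) + 3K_2e^(-2t), y(t) = -K_1e^(-5t) + 2K_2e^(-2t)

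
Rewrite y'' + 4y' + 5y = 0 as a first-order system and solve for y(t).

Let x_1 = y, x_2 = y'. Then x_1' = x_2 and x_2' = -5x_1 - 4x_2.
A = [[0,1],[-5,-4]]; det(A-λI) = λ^2 + 4λ + 5.
Eigenvalues λ = -2 ± i.

y(t) = K_1e^(-2t)cos(t) + K_2e^(-2t)sin(t)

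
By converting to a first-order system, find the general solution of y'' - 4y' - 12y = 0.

Let x_1 = y, x_2 = y'. Then x_1' = x_2 and x_2' = 12x_1 + 4x_2.
A = [[0,1],[12,4]]; det(A-λI) = λ^2 - 4λ - 12.
Eigenvalues λ = 6, -2 with eigenvectors (1,6), (1,-2).

y(t) = c_1e^(6t) + c_2e^(-2t)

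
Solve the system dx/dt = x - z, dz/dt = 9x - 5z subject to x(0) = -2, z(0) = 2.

Coefficient matrix A = [[1, -1], [9, -5]].
Characteristic polynomial det(A - λI) = λ^2 + 4λ + 4 = 0.
Single eigenvalue λ = -2 with algebraic multiplicity 2.
Eigenvector v = (-1,-3); generalized eigenvector w with (A-λI)w=v is (0,1).
General solution: e^(-2t)[c_1·v + c_2·(t·v + w)].
Applying x(0)=-2, z(0)=2 gives c_1=2, c_2=8.

x(t) = -8te^(-2t) - 2e^(-2t), z(t) = -24te^(-2t) + 2e^(-2t)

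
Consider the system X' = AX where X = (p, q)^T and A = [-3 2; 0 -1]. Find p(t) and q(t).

p(t) = K_1e^(-t) - K_2e^(-3t), q(t) = K_1e^(-t)

Coefficient matrix A = [[-3, 2], [0, -1]].
Characteristic polynomial det(A - λI) = λ^2 + 4λ + 3 = 0.
Eigenvalues λ = -1, -3.
For λ=-1: (A-λI) row 1 is [-2, 2], so an eigenvector is (1, 1).
For λ=-3: (A-λI) row 1 is [0, 2], so an eigenvector is (-1, 0).
General solution: K_1e^(-t)(1,1) + K_2e^(-3t)(-1,0).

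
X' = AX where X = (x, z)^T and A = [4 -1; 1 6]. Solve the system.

x(t) = K_1e^(5t) + K_2te^(5t) + K_2e^(5t), z(t) = -K_1e^(5t) - K_2te^(5t) - 2K_2e^(5t)

Coefficient matrix A = [[4, -1], [1, 6]].
Characteristic polynomial det(A - λI) = λ^2 - 10λ + 25 = 0.
Single eigenvalue λ = 5 with algebraic multiplicity 2.
Eigenvector v = (1,-1); generalized eigenvector w with (A-λI)w=v is (1,-2).
General solution: e^(5t)[K_1·v + K_2·(t·v + w)].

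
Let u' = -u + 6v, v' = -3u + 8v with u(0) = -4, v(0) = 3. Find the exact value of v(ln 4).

A = [[-1,6],[-3,8]]; eigenvalues λ = 2, 5.
Eigenvectors: (2,1) for λ=2, (-1,-1) for λ=5.
From the initial condition, c_1 = -7, c_2 = -10.
v(ln 4) = (-7)(4^2)(1) + (-10)(4^5)(-1) = 10128.

10128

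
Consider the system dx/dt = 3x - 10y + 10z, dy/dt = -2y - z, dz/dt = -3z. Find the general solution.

Coefficient matrix A = [[3, -10, 10], [0, -2, -1], [0, 0, -3]].
det(A - λI) = 0 gives eigenvalues λ = 3, -3, -2.
For λ=3: eigenvector (1,0,0).
For λ=-3: eigenvector (0,1,1).
For λ=-2: eigenvector (-2,-1,0).
General solution: c_1e^(3t)(1,0,0) + c_2e^(-3t)(0,1,1) + c_3e^(-2t)(-2,-1,0).

x(t) = c_1e^(3t) - 2c_3e^(-2t), y(t) = c_2e^(-3t) - c_3e^(-2t), z(t) = c_2e^(-3t)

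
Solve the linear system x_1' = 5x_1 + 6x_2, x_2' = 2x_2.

x_1(t) = 2C_1e^(2t) + C_2e^(5t), x_2(t) = -C_1e^(2t)

Coefficient matrix A = [[5, 6], [0, 2]].
Characteristic polynomial det(A - λI) = λ^2 - 7λ + 10 = 0.
Eigenvalues λ = 2, 5.
For λ=2: (A-λI) row 1 is [3, 6], so an eigenvector is (2, -1).
For λ=5: (A-λI) row 1 is [0, 6], so an eigenvector is (1, 0).
General solution: C_1e^(2t)(2,-1) + C_2e^(5t)(1,0).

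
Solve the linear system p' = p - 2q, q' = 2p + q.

p(t) = -c_1e^(t)sin(2t) + c_2e^(t)cos(2t), q(t) = c_1e^(t)cos(2t) + c_2e^(t)sin(2t)

Coefficient matrix A = [[1, -2], [2, 1]].
Characteristic polynomial det(A - λI) = λ^2 - 2λ + 5 = 0.
Eigenvalues λ = 1 ± 2i (complex conjugate pair).
For λ=1+2i: an eigenvector is (0,1) - i(-1,0) = (0 + i, 1).
A real fundamental pair from Re and Im of e^((1+2i)t)v: X_1 = e^(t)(cos(2t)·(0,1) + sin(2t)·(-1,0)), X_2 = e^(t)(sin(2t)·(0,1) - cos(2t)·(-1,0)).
General solution: c_1X_1 + c_2X_2.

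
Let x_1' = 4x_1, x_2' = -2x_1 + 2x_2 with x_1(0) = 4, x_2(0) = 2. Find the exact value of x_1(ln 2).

A = [[4,0],[-2,2]]; eigenvalues λ = 2, 4.
Eigenvectors: (0,-1) for λ=2, (1,-1) for λ=4.
From the initial condition, c_1 = -6, c_2 = 4.
x_1(ln 2) = (-6)(2^2)(0) + (4)(2^4)(1) = 64.

64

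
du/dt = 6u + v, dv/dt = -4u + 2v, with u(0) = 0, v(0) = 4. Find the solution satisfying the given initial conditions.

Coefficient matrix A = [[6, 1], [-4, 2]].
Characteristic polynomial det(A - λI) = λ^2 - 8λ + 16 = 0.
Single eigenvalue λ = 4 with algebraic multiplicity 2.
Eigenvector v = (1,-2); generalized eigenvector w with (A-λI)w=v is (0,1).
General solution: e^(4t)[C_1·v + C_2·(t·v + w)].
Applying u(0)=0, v(0)=4 gives C_1=0, C_2=4.

u(t) = 4te^(4t), v(t) = -8te^(4t) + 4e^(4t)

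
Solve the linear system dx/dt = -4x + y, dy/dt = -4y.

Coefficient matrix A = [[-4, 1], [0, -4]].
Characteristic polynomial det(A - λI) = λ^2 + 8λ + 16 = 0.
Single eigenvalue λ = -4 with algebraic multiplicity 2.
Eigenvector v = (1,0); generalized eigenvector w with (A-λI)w=v is (-1,1).
General solution: e^(-4t)[C_1·v + C_2·(t·v + w)].

x(t) = C_1e^(-4t) + C_2te^(-4t) - C_2e^(-4t), y(t) = C_2e^(-4t)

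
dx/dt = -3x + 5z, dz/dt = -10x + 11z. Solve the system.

x(t) = c_1e^(4t)sin(t) + 2c_1e^(4t)cos(t) + 2c_2e^(4t)sin(t) - c_2e^(4t)cos(t), z(t) = c_1e^(4t)sin(t) + 3c_1e^(4t)cos(t) + 3c_2e^(4t)sin(t) - c_2e^(4t)cos(t)

Coefficient matrix A = [[-3, 5], [-10, 11]].
Characteristic polynomial det(A - λI) = λ^2 - 8λ + 17 = 0.
Eigenvalues λ = 4 ± i (complex conjugate pair).
For λ=4+i: an eigenvector is (2,3) - i(1,1) = (2 - i, 3 - i).
A real fundamental pair from Re and Im of e^((4+i)t)v: X_1 = e^(4t)(cos(t)·(2,3) + sin(t)·(1,1)), X_2 = e^(4t)(sin(t)·(2,3) - cos(t)·(1,1)).
General solution: c_1X_1 + c_2X_2.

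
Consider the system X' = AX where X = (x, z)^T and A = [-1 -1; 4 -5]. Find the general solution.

Coefficient matrix A = [[-1, -1], [4, -5]].
Characteristic polynomial det(A - λI) = λ^2 + 6λ + 9 = 0.
Single eigenvalue λ = -3 with algebraic multiplicity 2.
Eigenvector v = (-1,-2); generalized eigenvector w with (A-λI)w=v is (0,1).
General solution: e^(-3t)[C_1·v + C_2·(t·v + w)].

x(t) = -C_1e^(-3t) - C_2te^(-3t), z(t) = -2C_1e^(-3t) - 2C_2te^(-3t) + C_2e^(-3t)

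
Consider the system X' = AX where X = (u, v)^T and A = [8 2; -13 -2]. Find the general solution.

Coefficient matrix A = [[8, 2], [-13, -2]].
Characteristic polynomial det(A - λI) = λ^2 - 6λ + 10 = 0.
Eigenvalues λ = 3 ± i (complex conjugate pair).
For λ=3+i: an eigenvector is (-1,2) - i(-1,3) = (-1 + i, 2 - 3i).
A real fundamental pair from Re and Im of e^((3+i)t)v: X_1 = e^(3t)(cos(t)·(-1,2) + sin(t)·(-1,3)), X_2 = e^(3t)(sin(t)·(-1,2) - cos(t)·(-1,3)).
General solution: C_1X_1 + C_2X_2.

u(t) = -C_1e^(3t)sin(t) - C_1e^(3t)cos(t) - C_2e^(3t)sin(t) + C_2e^(3t)cos(t), v(t) = 3C_1e^(3t)sin(t) + 2C_1e^(3t)cos(t) + 2C_2e^(3t)sin(t) - 3C_2e^(3t)cos(t)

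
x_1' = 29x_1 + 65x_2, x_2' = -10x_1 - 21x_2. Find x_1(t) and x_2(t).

x_1(t) = 3C_1e^(4t)sin(5t) - 2C_1e^(4t)cos(5t) - 2C_2e^(4t)sin(5t) - 3C_2e^(4t)cos(5t), x_2(t) = -C_1e^(4t)sin(5t) + C_1e^(4t)cos(5t) + C_2e^(4t)sin(5t) + C_2e^(4t)cos(5t)

Coefficient matrix A = [[29, 65], [-10, -21]].
Characteristic polynomial det(A - λI) = λ^2 - 8λ + 41 = 0.
Eigenvalues λ = 4 ± 5i (complex conjugate pair).
For λ=4+5i: an eigenvector is (-2,1) - i(3,-1) = (-2 - 3i, 1 + i).
A real fundamental pair from Re and Im of e^((4+5i)t)v: X_1 = e^(4t)(cos(5t)·(-2,1) + sin(5t)·(3,-1)), X_2 = e^(4t)(sin(5t)·(-2,1) - cos(5t)·(3,-1)).
General solution: C_1X_1 + C_2X_2.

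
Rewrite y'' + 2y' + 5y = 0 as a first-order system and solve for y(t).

y(t) = c_1e^(-t)cos(2t) + c_2e^(-t)sin(2t)

Let x_1 = y, x_2 = y'. Then x_1' = x_2 and x_2' = -5x_1 - 2x_2.
A = [[0,1],[-5,-2]]; det(A-λI) = λ^2 + 2λ + 5.
Eigenvalues λ = -1 ± 2i.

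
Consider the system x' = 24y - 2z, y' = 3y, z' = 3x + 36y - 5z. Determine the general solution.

Coefficient matrix A = [[0, 24, -2], [0, 3, 0], [3, 36, -5]].
det(A - λI) = 0 gives eigenvalues λ = 3, -2, -3.
For λ=3: eigenvector (4,1,6).
For λ=-2: eigenvector (1,0,1).
For λ=-3: eigenvector (2,0,3).
General solution: C_1e^(3t)(4,1,6) + C_2e^(-2t)(1,0,1) + C_3e^(-3t)(2,0,3).

x(t) = 4C_1e^(3t) + C_2e^(-2t) + 2C_3e^(-3t), y(t) = C_1e^(3t), z(t) = 6C_1e^(3t) + C_2e^(-2t) + 3C_3e^(-3t)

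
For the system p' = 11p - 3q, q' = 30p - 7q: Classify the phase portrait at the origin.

unstable spiral

A = [[11,-3],[30,-7]]; det(A-λI) = λ^2 - 4λ + 13.
λ = 2 ± 3i: positive real part.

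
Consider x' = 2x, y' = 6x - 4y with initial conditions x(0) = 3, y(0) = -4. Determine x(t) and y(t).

Coefficient matrix A = [[2, 0], [6, -4]].
Characteristic polynomial det(A - λI) = λ^2 + 2λ - 8 = 0.
Eigenvalues λ = -4, 2.
For λ=-4: (A-λI) row 1 is [6, 0], so an eigenvector is (0, 1).
For λ=2: (A-λI) row 2 is [6, -6], so an eigenvector is (-1, -1).
General solution: C_1e^(-4t)(0,1) + C_2e^(2t)(-1,-1).
Applying x(0)=3, y(0)=-4 gives C_1=-7, C_2=-3.

x(t) = 3e^(2t), y(t) = 3e^(2t) - 7e^(-4t)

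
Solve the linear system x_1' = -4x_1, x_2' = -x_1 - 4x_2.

x_1(t) = c_2e^(-4t), x_2(t) = -c_1e^(-4t) - c_2te^(-4t) - 2c_2e^(-4t)

Coefficient matrix A = [[-4, 0], [-1, -4]].
Characteristic polynomial det(A - λI) = λ^2 + 8λ + 16 = 0.
Single eigenvalue λ = -4 with algebraic multiplicity 2.
Eigenvector v = (0,-1); generalized eigenvector w with (A-λI)w=v is (1,-2).
General solution: e^(-4t)[c_1·v + c_2·(t·v + w)].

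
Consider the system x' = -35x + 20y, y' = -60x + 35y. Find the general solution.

Coefficient matrix A = [[-35, 20], [-60, 35]].
Characteristic polynomial det(A - λI) = λ^2 - 25 = 0.
Eigenvalues λ = 5, -5.
For λ=5: (A-λI) row 1 is [-40, 20], so an eigenvector is (1, 2).
For λ=-5: (A-λI) row 1 is [-30, 20], so an eigenvector is (2, 3).
General solution: K_1e^(5t)(1,2) + K_2e^(-5t)(2,3).

x(t) = K_1e^(5t) + 2K_2e^(-5t), y(t) = 2K_1e^(5t) + 3K_2e^(-5t)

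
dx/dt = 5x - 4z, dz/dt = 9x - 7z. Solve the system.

x(t) = -2C_1e^(-t) - 2C_2te^(-t) + C_2e^(-t), z(t) = -3C_1e^(-t) - 3C_2te^(-t) + 2C_2e^(-t)

Coefficient matrix A = [[5, -4], [9, -7]].
Characteristic polynomial det(A - λI) = λ^2 + 2λ + 1 = 0.
Single eigenvalue λ = -1 with algebraic multiplicity 2.
Eigenvector v = (-2,-3); generalized eigenvector w with (A-λI)w=v is (1,2).
General solution: e^(-t)[C_1·v + C_2·(t·v + w)].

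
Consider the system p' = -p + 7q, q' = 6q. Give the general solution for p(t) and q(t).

Coefficient matrix A = [[-1, 7], [0, 6]].
Characteristic polynomial det(A - λI) = λ^2 - 5λ - 6 = 0.
Eigenvalues λ = 6, -1.
For λ=6: (A-λI) row 1 is [-7, 7], so an eigenvector is (-1, -1).
For λ=-1: (A-λI) row 1 is [0, 7], so an eigenvector is (1, 0).
General solution: C_1e^(6t)(-1,-1) + C_2e^(-t)(1,0).

p(t) = -C_1e^(6t) + C_2e^(-t), q(t) = -C_1e^(6t)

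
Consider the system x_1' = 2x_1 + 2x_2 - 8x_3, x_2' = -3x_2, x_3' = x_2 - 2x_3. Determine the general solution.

Coefficient matrix A = [[2, 2, -8], [0, -3, 0], [0, 1, -2]].
det(A - λI) = 0 gives eigenvalues λ = 2, -3, -2.
For λ=2: eigenvector (1,0,0).
For λ=-3: eigenvector (-2,1,-1).
For λ=-2: eigenvector (2,0,1).
General solution: c_1e^(2t)(1,0,0) + c_2e^(-3t)(-2,1,-1) + c_3e^(-2t)(2,0,1).

x_1(t) = c_1e^(2t) - 2c_2e^(-3t) + 2c_3e^(-2t), x_2(t) = c_2e^(-3t), x_3(t) = -c_2e^(-3t) + c_3e^(-2t)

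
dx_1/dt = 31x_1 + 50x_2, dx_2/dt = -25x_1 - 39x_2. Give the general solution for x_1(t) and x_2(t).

Coefficient matrix A = [[31, 50], [-25, -39]].
Characteristic polynomial det(A - λI) = λ^2 + 8λ + 41 = 0.
Eigenvalues λ = -4 ± 5i (complex conjugate pair).
For λ=-4+5i: an eigenvector is (-3,2) - i(-1,1) = (-3 + i, 2 - i).
A real fundamental pair from Re and Im of e^((-4+5i)t)v: X_1 = e^(-4t)(cos(5t)·(-3,2) + sin(5t)·(-1,1)), X_2 = e^(-4t)(sin(5t)·(-3,2) - cos(5t)·(-1,1)).
General solution: K_1X_1 + K_2X_2.

x_1(t) = -K_1e^(-4t)sin(5t) - 3K_1e^(-4t)cos(5t) - 3K_2e^(-4t)sin(5t) + K_2e^(-4t)cos(5t), x_2(t) = K_1e^(-4t)sin(5t) + 2K_1e^(-4t)cos(5t) + 2K_2e^(-4t)sin(5t) - K_2e^(-4t)cos(5t)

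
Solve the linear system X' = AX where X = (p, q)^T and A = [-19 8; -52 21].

p(t) = -c_1e^(t)sin(4t) - c_1e^(t)cos(4t) - c_2e^(t)sin(4t) + c_2e^(t)cos(4t), q(t) = -2c_1e^(t)sin(4t) - 3c_1e^(t)cos(4t) - 3c_2e^(t)sin(4t) + 2c_2e^(t)cos(4t)

Coefficient matrix A = [[-19, 8], [-52, 21]].
Characteristic polynomial det(A - λI) = λ^2 - 2λ + 17 = 0.
Eigenvalues λ = 1 ± 4i (complex conjugate pair).
For λ=1+4i: an eigenvector is (-1,-3) - i(-1,-2) = (-1 + i, -3 + 2i).
A real fundamental pair from Re and Im of e^((1+4i)t)v: X_1 = e^(t)(cos(4t)·(-1,-3) + sin(4t)·(-1,-2)), X_2 = e^(t)(sin(4t)·(-1,-3) - cos(4t)·(-1,-2)).
General solution: c_1X_1 + c_2X_2.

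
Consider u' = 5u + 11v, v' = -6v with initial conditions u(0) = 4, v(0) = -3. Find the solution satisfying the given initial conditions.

Coefficient matrix A = [[5, 11], [0, -6]].
Characteristic polynomial det(A - λI) = λ^2 + λ - 30 = 0.
Eigenvalues λ = -6, 5.
For λ=-6: (A-λI) row 1 is [11, 11], so an eigenvector is (1, -1).
For λ=5: (A-λI) row 1 is [0, 11], so an eigenvector is (1, 0).
General solution: C_1e^(-6t)(1,-1) + C_2e^(5t)(1,0).
Applying u(0)=4, v(0)=-3 gives C_1=3, C_2=1.

u(t) = e^(5t) + 3e^(-6t), v(t) = -3e^(-6t)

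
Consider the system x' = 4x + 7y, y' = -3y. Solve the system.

Coefficient matrix A = [[4, 7], [0, -3]].
Characteristic polynomial det(A - λI) = λ^2 - λ - 12 = 0.
Eigenvalues λ = -3, 4.
For λ=-3: (A-λI) row 1 is [7, 7], so an eigenvector is (-1, 1).
For λ=4: (A-λI) row 1 is [0, 7], so an eigenvector is (1, 0).
General solution: c_1e^(-3t)(-1,1) + c_2e^(4t)(1,0).

x(t) = -c_1e^(-3t) + c_2e^(4t), y(t) = c_1e^(-3t)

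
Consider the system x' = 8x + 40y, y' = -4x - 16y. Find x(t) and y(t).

Coefficient matrix A = [[8, 40], [-4, -16]].
Characteristic polynomial det(A - λI) = λ^2 + 8λ + 32 = 0.
Eigenvalues λ = -4 ± 4i (complex conjugate pair).
For λ=-4+4i: an eigenvector is (3,-1) - i(-1,0) = (3 + i, -1).
A real fundamental pair from Re and Im of e^((-4+4i)t)v: X_1 = e^(-4t)(cos(4t)·(3,-1) + sin(4t)·(-1,0)), X_2 = e^(-4t)(sin(4t)·(3,-1) - cos(4t)·(-1,0)).
General solution: K_1X_1 + K_2X_2.

x(t) = -K_1e^(-4t)sin(4t) + 3K_1e^(-4t)cos(4t) + 3K_2e^(-4t)sin(4t) + K_2e^(-4t)cos(4t), y(t) = -K_1e^(-4t)cos(4t) - K_2e^(-4t)sin(4t)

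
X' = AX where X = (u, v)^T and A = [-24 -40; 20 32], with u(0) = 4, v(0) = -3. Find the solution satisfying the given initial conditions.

Coefficient matrix A = [[-24, -40], [20, 32]].
Characteristic polynomial det(A - λI) = λ^2 - 8λ + 32 = 0.
Eigenvalues λ = 4 ± 4i (complex conjugate pair).
For λ=4+4i: an eigenvector is (-3,2) - i(1,-1) = (-3 - i, 2 + i).
A real fundamental pair from Re and Im of e^((4+4i)t)v: X_1 = e^(4t)(cos(4t)·(-3,2) + sin(4t)·(1,-1)), X_2 = e^(4t)(sin(4t)·(-3,2) - cos(4t)·(1,-1)).
General solution: C_1X_1 + C_2X_2.
Applying u(0)=4, v(0)=-3 gives C_1=-1, C_2=-1.

u(t) = 2e^(4t)sin(4t) + 4e^(4t)cos(4t), v(t) = -e^(4t)sin(4t) - 3e^(4t)cos(4t)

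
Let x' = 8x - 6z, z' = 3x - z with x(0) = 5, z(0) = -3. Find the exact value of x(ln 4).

A = [[8,-6],[3,-1]]; eigenvalues λ = 5, 2.
Eigenvectors: (-2,-1) for λ=5, (-1,-1) for λ=2.
From the initial condition, c_1 = -8, c_2 = 11.
x(ln 4) = (-8)(4^5)(-2) + (11)(4^2)(-1) = 16208.

16208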